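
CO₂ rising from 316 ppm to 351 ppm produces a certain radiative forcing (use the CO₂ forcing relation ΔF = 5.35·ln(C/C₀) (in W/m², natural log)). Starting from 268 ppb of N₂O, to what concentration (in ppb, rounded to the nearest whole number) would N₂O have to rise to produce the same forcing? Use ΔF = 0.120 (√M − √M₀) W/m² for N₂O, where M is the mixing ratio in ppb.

M ≈ 443 ppb

CO₂ forcing: 5.35 × ln(351/316) = 5.35 × 0.105044 = 0.56199 W/m².
Set 0.120(√M − √268) = 0.56199: √M = 0.56199/0.120 + √268 = 4.6833 + 16.3707 = 21.0540.
M = (21.0540)² = 443.27 ppb.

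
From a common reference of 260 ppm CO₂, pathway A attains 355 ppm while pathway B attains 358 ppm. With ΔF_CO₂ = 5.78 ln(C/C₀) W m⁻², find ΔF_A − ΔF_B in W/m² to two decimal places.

ΔF_A = 5.78 ln(355/260) = 5.78 × 0.31144 = 1.8001 W/m².
ΔF_B = 5.78 ln(358/260) = 5.78 × 0.31985 = 1.8487 W/m².
Difference: 1.8001 − 1.8487 = -0.0486 W/m².

ΔF_A − ΔF_B = -0.05 W/m²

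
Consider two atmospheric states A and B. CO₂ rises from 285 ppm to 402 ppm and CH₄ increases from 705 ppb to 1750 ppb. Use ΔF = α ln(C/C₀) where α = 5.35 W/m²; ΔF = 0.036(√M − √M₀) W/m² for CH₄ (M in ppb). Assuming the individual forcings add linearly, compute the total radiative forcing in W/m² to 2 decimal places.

ΔF = 2.39 W/m²

CO₂: 5.35 × ln(402/285) = 5.35 × ln(1.41053) = 5.35 × 0.34397 = 1.8402 W/m².
CH₄: 0.036 × (√1750 − √705) = 0.036 × (41.8330 − 26.5518) = 0.036 × 15.2812 = 0.5501 W/m².
Total ΔF = 1.8402 + 0.5501 = 2.3903 W/m².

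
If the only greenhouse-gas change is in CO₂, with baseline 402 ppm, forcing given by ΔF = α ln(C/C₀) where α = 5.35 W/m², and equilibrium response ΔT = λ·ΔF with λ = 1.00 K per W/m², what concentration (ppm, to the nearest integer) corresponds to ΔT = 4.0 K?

C ≈ 849 ppm

Required forcing: ΔF = ΔT/λ = 4.0/1.00 = 4.0000 W/m².
Then ln(C/402) = ΔF/5.35 = 4.0000/5.35 = 0.74766.
So C = 402 × e^0.74766 = 402 × 2.11205 = 849.04 ppm.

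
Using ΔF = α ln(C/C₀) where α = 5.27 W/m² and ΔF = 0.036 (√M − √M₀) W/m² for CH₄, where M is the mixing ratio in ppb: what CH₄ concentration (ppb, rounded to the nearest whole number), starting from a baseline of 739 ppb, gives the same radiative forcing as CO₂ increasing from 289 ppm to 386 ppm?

CO₂ forcing: 5.27 × ln(386/289) = 5.27 × 0.289411 = 1.52520 W/m².
Set 0.036(√M − √739) = 1.52520: √M = 1.52520/0.036 + √739 = 42.3667 + 27.1846 = 69.5513.
M = (69.5513)² = 4837.38 ppb.

M ≈ 4837 ppb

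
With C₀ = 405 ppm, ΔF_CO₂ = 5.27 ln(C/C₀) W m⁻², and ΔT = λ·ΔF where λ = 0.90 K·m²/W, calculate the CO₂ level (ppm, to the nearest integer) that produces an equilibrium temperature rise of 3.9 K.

Required forcing: ΔF = ΔT/λ = 3.9/0.90 = 4.3333 W/m².
Then ln(C/405) = ΔF/5.27 = 4.3333/5.27 = 0.82226.
So C = 405 × e^0.82226 = 405 × 2.27564 = 921.63 ppm.

C ≈ 922 ppm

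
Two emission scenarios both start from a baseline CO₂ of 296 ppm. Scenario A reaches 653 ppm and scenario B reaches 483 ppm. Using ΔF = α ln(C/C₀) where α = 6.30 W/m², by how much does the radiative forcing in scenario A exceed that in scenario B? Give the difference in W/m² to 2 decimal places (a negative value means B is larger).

ΔF_A − ΔF_B = 1.90 W/m²

ΔF_A = 6.30 ln(653/296) = 6.30 × 0.79122 = 4.9847 W/m².
ΔF_B = 6.30 ln(483/296) = 6.30 × 0.48966 = 3.0849 W/m².
Difference: 4.9847 − 3.0849 = 1.8998 W/m².
(Equivalently, ΔF_A − ΔF_B = 6.30 ln(653/483) = 6.30 × 0.30156 = 1.8998 W/m².)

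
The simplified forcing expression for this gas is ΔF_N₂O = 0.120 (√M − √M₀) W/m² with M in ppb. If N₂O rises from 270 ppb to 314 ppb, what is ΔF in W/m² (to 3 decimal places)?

N₂O: 0.120 × (√314 − √270) = 0.120 × (17.7200 − 16.4317) = 0.120 × 1.2883 = 0.1546 W/m².

ΔF = 0.155 W/m²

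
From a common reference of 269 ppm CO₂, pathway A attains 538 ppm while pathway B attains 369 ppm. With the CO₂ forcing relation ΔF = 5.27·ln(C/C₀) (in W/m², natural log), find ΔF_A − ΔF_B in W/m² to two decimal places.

ΔF_A = 5.27 ln(538/269) = 5.27 × 0.69315 = 3.6529 W/m².
ΔF_B = 5.27 ln(369/269) = 5.27 × 0.31609 = 1.6658 W/m².
Difference: 3.6529 − 1.6658 = 1.9871 W/m².
(Equivalently, ΔF_A − ΔF_B = 5.27 ln(538/369) = 5.27 × 0.37706 = 1.9871 W/m².)

ΔF_A − ΔF_B = 1.99 W/m²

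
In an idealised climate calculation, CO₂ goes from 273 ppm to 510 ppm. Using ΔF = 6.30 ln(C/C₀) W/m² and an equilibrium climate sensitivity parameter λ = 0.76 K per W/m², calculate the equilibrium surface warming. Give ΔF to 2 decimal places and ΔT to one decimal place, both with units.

ΔF = 3.94 W/m²; ΔT = 3.0 K

CO₂: 6.30 × ln(510/273) = 6.30 × ln(1.86813) = 6.30 × 0.62494 = 3.9371 W/m².
ΔT = λ ΔF = 0.76 × 3.94 = 2.9944 K.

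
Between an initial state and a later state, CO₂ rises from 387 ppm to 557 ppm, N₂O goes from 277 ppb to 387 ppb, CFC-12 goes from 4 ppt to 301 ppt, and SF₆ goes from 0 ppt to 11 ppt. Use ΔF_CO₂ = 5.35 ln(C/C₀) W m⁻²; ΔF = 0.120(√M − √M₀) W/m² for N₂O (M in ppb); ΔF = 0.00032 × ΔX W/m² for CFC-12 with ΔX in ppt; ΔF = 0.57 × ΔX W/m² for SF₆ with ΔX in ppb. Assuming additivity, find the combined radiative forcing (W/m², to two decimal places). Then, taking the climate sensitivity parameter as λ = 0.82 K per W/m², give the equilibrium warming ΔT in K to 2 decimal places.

ΔF = 2.41 W/m²; ΔT = 1.98 K

CO₂: 5.35 × ln(557/387) = 5.35 × ln(1.43928) = 5.35 × 0.36414 = 1.9481 W/m².
N₂O: 0.120 × (√387 − √277) = 0.120 × (19.6723 − 16.6433) = 0.120 × 3.0290 = 0.3635 W/m².
CFC-12: ΔF = 0.00032 × (301 − 4) = 0.00032 × 297 = 0.0950 W/m².
SF₆: Δ = 11 − 0 = 11 ppt = 0.011 ppb; ΔF = 0.57 × 0.011 = 0.0063 W/m².
Total ΔF = 1.9481 + 0.3635 + 0.0950 + 0.0063 = 2.4129 W/m².
ΔT = λ ΔF = 0.82 × 2.41 = 1.9762 K.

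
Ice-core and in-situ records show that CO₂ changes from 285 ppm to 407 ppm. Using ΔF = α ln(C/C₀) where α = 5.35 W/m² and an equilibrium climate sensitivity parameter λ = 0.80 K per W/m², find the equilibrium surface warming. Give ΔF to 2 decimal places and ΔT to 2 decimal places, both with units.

ΔF = 1.91 W/m²; ΔT = 1.53 K

CO₂: 5.35 × ln(407/285) = 5.35 × ln(1.42807) = 5.35 × 0.35632 = 1.9063 W/m².
ΔT = λ ΔF = 0.80 × 1.91 = 1.5280 K.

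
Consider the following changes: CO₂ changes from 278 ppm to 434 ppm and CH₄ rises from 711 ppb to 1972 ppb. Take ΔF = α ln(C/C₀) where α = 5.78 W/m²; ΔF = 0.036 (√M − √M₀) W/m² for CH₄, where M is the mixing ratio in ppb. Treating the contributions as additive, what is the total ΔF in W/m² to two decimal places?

CO₂: 5.78 × ln(434/278) = 5.78 × ln(1.56115) = 5.78 × 0.44542 = 2.5745 W/m².
CH₄: 0.036 × (√1972 − √711) = 0.036 × (44.4072 − 26.6646) = 0.036 × 17.7426 = 0.6387 W/m².
Total ΔF = 2.5745 + 0.6387 = 3.2132 W/m².

ΔF = 3.21 W/m²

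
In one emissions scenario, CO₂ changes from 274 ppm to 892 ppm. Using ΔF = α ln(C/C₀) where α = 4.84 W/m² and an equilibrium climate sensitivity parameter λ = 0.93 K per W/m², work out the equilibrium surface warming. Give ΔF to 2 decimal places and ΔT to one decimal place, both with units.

CO₂: 4.84 × ln(892/274) = 4.84 × ln(3.25547) = 4.84 × 1.18034 = 5.7128 W/m².
ΔT = λ ΔF = 0.93 × 5.71 = 5.3103 K.

ΔF = 5.71 W/m²; ΔT = 5.3 K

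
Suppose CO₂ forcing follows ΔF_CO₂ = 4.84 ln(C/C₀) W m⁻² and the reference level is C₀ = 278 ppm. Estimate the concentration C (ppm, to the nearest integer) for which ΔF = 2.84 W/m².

Set 4.84 ln(C/278) = 2.84, so ln(C/278) = 2.84/4.84 = 0.58678.
Then C/278 = e^0.58678 = 1.79819, giving C = 278 × 1.79819 = 499.90 ppm.

C ≈ 500 ppm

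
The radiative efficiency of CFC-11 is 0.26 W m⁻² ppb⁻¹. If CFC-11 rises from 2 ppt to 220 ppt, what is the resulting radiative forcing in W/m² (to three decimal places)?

CFC-11: Δ = 220 − 2 = 218 ppt = 0.218 ppb; ΔF = 0.26 × 0.218 = 0.0567 W/m².

ΔF = 0.057 W/m²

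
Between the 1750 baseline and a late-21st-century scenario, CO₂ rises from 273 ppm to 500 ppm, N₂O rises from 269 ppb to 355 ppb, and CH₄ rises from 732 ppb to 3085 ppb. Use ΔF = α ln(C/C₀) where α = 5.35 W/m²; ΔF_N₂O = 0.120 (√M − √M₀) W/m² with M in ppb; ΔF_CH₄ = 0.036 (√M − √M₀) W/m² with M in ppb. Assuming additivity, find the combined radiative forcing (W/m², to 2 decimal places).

ΔF = 4.56 W/m²

CO₂: 5.35 × ln(500/273) = 5.35 × ln(1.83150) = 5.35 × 0.60514 = 3.2375 W/m².
N₂O: 0.120 × (√355 − √269) = 0.120 × (18.8414 − 16.4012) = 0.120 × 2.4402 = 0.2928 W/m².
CH₄: 0.036 × (√3085 − √732) = 0.036 × (55.5428 − 27.0555) = 0.036 × 28.4873 = 1.0255 W/m².
Total ΔF = 3.2375 + 0.2928 + 1.0255 = 4.5558 W/m².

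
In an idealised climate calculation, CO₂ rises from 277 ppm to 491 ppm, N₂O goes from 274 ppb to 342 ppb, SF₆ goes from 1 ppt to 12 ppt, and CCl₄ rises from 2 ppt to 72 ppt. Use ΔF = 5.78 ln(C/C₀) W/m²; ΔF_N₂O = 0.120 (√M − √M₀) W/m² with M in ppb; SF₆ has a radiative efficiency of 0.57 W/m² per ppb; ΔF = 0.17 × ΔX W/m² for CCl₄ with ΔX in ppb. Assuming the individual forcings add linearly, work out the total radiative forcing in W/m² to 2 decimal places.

CO₂: 5.78 × ln(491/277) = 5.78 × ln(1.77256) = 5.78 × 0.57242 = 3.3086 W/m².
N₂O: 0.120 × (√342 − √274) = 0.120 × (18.4932 − 16.5529) = 0.120 × 1.9403 = 0.2328 W/m².
SF₆: Δ = 12 − 1 = 11 ppt = 0.011 ppb; ΔF = 0.57 × 0.011 = 0.0063 W/m².
CCl₄: Δ = 72 − 2 = 70 ppt = 0.070 ppb; ΔF = 0.17 × 0.070 = 0.0119 W/m².
Total ΔF = 3.3086 + 0.2328 + 0.0063 + 0.0119 = 3.5596 W/m².

ΔF = 3.56 W/m²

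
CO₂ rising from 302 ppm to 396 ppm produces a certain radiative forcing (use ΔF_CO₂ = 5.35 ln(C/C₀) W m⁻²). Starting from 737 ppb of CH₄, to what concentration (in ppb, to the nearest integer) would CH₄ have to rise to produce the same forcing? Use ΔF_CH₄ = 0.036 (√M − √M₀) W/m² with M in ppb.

M ≈ 4545 ppb

CO₂ forcing: 5.35 × ln(396/302) = 5.35 × 0.270987 = 1.44978 W/m².
Set 0.036(√M − √737) = 1.44978: √M = 1.44978/0.036 + √737 = 40.2717 + 27.1477 = 67.4194.
M = (67.4194)² = 4545.38 ppb.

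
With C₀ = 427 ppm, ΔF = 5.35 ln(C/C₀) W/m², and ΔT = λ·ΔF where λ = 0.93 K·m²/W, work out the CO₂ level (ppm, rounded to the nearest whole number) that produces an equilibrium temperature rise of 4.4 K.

Required forcing: ΔF = ΔT/λ = 4.4/0.93 = 4.7312 W/m².
Then ln(C/427) = ΔF/5.35 = 4.7312/5.35 = 0.88434.
So C = 427 × e^0.88434 = 427 × 2.42139 = 1033.93 ppm.

C ≈ 1034 ppm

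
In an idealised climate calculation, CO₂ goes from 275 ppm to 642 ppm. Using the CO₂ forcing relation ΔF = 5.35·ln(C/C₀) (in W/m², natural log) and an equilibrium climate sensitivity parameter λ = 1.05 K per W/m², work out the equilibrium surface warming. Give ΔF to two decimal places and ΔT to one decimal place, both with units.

ΔF = 4.54 W/m²; ΔT = 4.8 K

CO₂: 5.35 × ln(642/275) = 5.35 × ln(2.33455) = 5.35 × 0.84782 = 4.5358 W/m².
ΔT = λ ΔF = 1.05 × 4.54 = 4.7670 K.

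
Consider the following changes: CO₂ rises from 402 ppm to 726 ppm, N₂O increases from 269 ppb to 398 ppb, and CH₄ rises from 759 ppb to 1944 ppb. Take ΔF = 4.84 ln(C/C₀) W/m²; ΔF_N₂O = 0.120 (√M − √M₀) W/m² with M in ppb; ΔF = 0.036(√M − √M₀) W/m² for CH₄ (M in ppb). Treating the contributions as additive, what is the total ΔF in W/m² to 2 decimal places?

CO₂: 4.84 × ln(726/402) = 4.84 × ln(1.80597) = 4.84 × 0.59110 = 2.8609 W/m².
N₂O: 0.120 × (√398 − √269) = 0.120 × (19.9499 − 16.4012) = 0.120 × 3.5487 = 0.4258 W/m².
CH₄: 0.036 × (√1944 − √759) = 0.036 × (44.0908 − 27.5500) = 0.036 × 16.5408 = 0.5955 W/m².
Total ΔF = 2.8609 + 0.4258 + 0.5955 = 3.8822 W/m².

ΔF = 3.88 W/m²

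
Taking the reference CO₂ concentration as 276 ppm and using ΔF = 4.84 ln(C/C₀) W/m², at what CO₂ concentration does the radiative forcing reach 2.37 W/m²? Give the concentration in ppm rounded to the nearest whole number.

Set 4.84 ln(C/276) = 2.37, so ln(C/276) = 2.37/4.84 = 0.48967.
Then C/276 = e^0.48967 = 1.63178, giving C = 276 × 1.63178 = 450.37 ppm.

C ≈ 450 ppm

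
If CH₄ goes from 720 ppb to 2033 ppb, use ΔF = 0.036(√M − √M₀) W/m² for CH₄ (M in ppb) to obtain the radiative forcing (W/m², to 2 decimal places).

ΔF = 0.66 W/m²

CH₄: 0.036 × (√2033 − √720) = 0.036 × (45.0888 − 26.8328) = 0.036 × 18.2560 = 0.6572 W/m².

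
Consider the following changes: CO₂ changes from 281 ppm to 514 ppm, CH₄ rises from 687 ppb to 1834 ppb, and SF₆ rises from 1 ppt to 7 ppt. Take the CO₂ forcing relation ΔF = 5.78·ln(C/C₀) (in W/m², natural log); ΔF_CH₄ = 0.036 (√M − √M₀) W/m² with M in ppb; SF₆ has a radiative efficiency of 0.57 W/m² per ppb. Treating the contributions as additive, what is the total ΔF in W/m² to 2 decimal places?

CO₂: 5.78 × ln(514/281) = 5.78 × ln(1.82918) = 5.78 × 0.60387 = 3.4904 W/m².
CH₄: 0.036 × (√1834 − √687) = 0.036 × (42.8252 − 26.2107) = 0.036 × 16.6145 = 0.5981 W/m².
SF₆: Δ = 7 − 1 = 6 ppt = 0.006 ppb; ΔF = 0.57 × 0.006 = 0.0034 W/m².
Total ΔF = 3.4904 + 0.5981 + 0.0034 = 4.0919 W/m².

ΔF = 4.09 W/m²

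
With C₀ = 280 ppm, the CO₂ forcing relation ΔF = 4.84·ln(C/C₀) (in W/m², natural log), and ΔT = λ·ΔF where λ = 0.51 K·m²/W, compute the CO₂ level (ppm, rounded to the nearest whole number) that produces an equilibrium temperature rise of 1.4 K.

C ≈ 494 ppm

Required forcing: ΔF = ΔT/λ = 1.4/0.51 = 2.7451 W/m².
Then ln(C/280) = ΔF/4.84 = 2.7451/4.84 = 0.56717.
So C = 280 × e^0.56717 = 280 × 1.76327 = 493.72 ppm.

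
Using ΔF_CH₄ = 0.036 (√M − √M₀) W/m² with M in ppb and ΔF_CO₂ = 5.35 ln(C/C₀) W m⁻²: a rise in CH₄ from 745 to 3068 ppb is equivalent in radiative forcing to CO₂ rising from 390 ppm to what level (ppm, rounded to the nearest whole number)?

C ≈ 471 ppm

CH₄ forcing: 0.036 × (√3068 − √745) = 0.036 × (55.3895 − 27.2947) = 0.036 × 28.0948 = 1.01141 W/m².
Set 5.35 ln(C/390) = 1.01141: ln(C/390) = 1.01141/5.35 = 0.18905, so C = 390 × e^0.18905 = 390 × 1.20810 = 471.16 ppm.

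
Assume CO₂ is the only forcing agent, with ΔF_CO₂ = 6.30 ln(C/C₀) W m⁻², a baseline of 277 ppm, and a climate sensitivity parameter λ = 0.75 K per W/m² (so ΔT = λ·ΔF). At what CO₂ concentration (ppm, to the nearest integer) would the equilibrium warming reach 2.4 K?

C ≈ 460 ppm

Required forcing: ΔF = ΔT/λ = 2.4/0.75 = 3.2000 W/m².
Then ln(C/277) = ΔF/6.30 = 3.2000/6.30 = 0.50794.
So C = 277 × e^0.50794 = 277 × 1.66186 = 460.34 ppm.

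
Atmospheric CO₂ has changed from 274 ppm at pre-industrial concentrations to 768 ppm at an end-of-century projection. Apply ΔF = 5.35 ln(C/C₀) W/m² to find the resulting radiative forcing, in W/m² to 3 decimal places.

CO₂: 5.35 × ln(768/274) = 5.35 × ln(2.80292) = 5.35 × 1.03066 = 5.5140 W/m².

ΔF = 5.514 W/m²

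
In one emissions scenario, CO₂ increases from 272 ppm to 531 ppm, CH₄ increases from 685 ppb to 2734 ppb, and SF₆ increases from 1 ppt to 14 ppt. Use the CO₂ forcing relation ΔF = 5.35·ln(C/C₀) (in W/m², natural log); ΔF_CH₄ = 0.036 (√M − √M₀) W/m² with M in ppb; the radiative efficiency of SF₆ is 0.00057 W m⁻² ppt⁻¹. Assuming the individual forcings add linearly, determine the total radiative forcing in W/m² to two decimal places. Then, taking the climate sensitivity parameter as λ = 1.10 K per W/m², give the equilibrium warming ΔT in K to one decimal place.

ΔF = 4.53 W/m²; ΔT = 5.0 K

CO₂: 5.35 × ln(531/272) = 5.35 × ln(1.95221) = 5.35 × 0.66896 = 3.5789 W/m².
CH₄: 0.036 × (√2734 − √685) = 0.036 × (52.2877 − 26.1725) = 0.036 × 26.1152 = 0.9401 W/m².
SF₆: ΔF = 0.00057 × (14 − 1) = 0.00057 × 13 = 0.0074 W/m².
Total ΔF = 3.5789 + 0.9401 + 0.0074 = 4.5264 W/m².
ΔT = λ ΔF = 1.10 × 4.53 = 4.9830 K.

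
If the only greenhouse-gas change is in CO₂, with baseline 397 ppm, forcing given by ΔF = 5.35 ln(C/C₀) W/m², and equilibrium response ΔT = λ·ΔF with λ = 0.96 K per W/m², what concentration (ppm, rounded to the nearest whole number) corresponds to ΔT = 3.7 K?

C ≈ 816 ppm

Required forcing: ΔF = ΔT/λ = 3.7/0.96 = 3.8542 W/m².
Then ln(C/397) = ΔF/5.35 = 3.8542/5.35 = 0.72041.
So C = 397 × e^0.72041 = 397 × 2.05528 = 815.95 ppm.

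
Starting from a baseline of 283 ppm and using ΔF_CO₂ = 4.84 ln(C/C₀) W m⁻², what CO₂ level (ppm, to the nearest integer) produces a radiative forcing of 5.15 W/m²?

C ≈ 820 ppm

Set 4.84 ln(C/283) = 5.15, so ln(C/283) = 5.15/4.84 = 1.06405.
Then C/283 = e^1.06405 = 2.89808, giving C = 283 × 2.89808 = 820.16 ppm.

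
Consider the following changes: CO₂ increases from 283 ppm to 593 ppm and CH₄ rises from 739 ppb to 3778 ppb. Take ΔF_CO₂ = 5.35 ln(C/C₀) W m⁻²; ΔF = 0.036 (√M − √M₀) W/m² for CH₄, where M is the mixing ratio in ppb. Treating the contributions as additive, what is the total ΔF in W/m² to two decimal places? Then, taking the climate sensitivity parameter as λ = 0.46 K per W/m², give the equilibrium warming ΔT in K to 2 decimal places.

CO₂: 5.35 × ln(593/283) = 5.35 × ln(2.09541) = 5.35 × 0.73975 = 3.9577 W/m².
CH₄: 0.036 × (√3778 − √739) = 0.036 × (61.4654 − 27.1846) = 0.036 × 34.2808 = 1.2341 W/m².
Total ΔF = 3.9577 + 1.2341 = 5.1918 W/m².
ΔT = λ ΔF = 0.46 × 5.19 = 2.3874 K.

ΔF = 5.19 W/m²; ΔT = 2.39 K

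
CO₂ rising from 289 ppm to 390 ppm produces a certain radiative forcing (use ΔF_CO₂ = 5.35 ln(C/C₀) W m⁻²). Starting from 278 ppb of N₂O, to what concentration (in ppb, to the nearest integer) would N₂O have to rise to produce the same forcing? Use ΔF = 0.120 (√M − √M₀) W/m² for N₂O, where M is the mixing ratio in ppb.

CO₂ forcing: 5.35 × ln(390/289) = 5.35 × 0.299720 = 1.60350 W/m².
Set 0.120(√M − √278) = 1.60350: √M = 1.60350/0.120 + √278 = 13.3625 + 16.6733 = 30.0358.
M = (30.0358)² = 902.15 ppb.

M ≈ 902 ppb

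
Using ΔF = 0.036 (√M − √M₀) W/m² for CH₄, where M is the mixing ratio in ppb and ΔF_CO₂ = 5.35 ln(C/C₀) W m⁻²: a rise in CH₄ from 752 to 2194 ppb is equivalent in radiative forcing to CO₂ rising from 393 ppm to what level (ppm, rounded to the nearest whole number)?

CH₄ forcing: 0.036 × (√2194 − √752) = 0.036 × (46.8402 − 27.4226) = 0.036 × 19.4176 = 0.69903 W/m².
Set 5.35 ln(C/393) = 0.69903: ln(C/393) = 0.69903/5.35 = 0.13066, so C = 393 × e^0.13066 = 393 × 1.13958 = 447.85 ppm.

C ≈ 448 ppm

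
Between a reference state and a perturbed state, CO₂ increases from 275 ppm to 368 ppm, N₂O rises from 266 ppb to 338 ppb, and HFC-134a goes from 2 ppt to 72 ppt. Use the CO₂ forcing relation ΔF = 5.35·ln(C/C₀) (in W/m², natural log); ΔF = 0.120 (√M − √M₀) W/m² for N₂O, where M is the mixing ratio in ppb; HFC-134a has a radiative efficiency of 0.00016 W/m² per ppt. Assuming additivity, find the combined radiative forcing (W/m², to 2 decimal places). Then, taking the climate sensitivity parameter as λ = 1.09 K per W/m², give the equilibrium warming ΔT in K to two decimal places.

ΔF = 1.82 W/m²; ΔT = 1.98 K

CO₂: 5.35 × ln(368/275) = 5.35 × ln(1.33818) = 5.35 × 0.29131 = 1.5585 W/m².
N₂O: 0.120 × (√338 − √266) = 0.120 × (18.3848 − 16.3095) = 0.120 × 2.0753 = 0.2490 W/m².
HFC-134a: ΔF = 0.00016 × (72 − 2) = 0.00016 × 70 = 0.0112 W/m².
Total ΔF = 1.5585 + 0.2490 + 0.0112 = 1.8187 W/m².
ΔT = λ ΔF = 1.09 × 1.82 = 1.9838 K.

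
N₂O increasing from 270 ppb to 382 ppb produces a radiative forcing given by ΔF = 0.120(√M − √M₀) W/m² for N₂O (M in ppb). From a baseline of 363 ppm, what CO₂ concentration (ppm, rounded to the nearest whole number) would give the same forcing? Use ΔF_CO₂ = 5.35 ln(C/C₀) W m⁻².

N₂O forcing: 0.120 × (√382 − √270) = 0.120 × (19.5448 − 16.4317) = 0.120 × 3.1131 = 0.37357 W/m².
Set 5.35 ln(C/363) = 0.37357: ln(C/363) = 0.37357/5.35 = 0.06983, so C = 363 × e^0.06983 = 363 × 1.07233 = 389.26 ppm.

C ≈ 389 ppm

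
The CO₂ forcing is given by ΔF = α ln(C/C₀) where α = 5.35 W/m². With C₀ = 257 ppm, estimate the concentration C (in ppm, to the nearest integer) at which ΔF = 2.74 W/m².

Set 5.35 ln(C/257) = 2.74, so ln(C/257) = 2.74/5.35 = 0.51215.
Then C/257 = e^0.51215 = 1.66888, giving C = 257 × 1.66888 = 428.90 ppm.

C ≈ 429 ppm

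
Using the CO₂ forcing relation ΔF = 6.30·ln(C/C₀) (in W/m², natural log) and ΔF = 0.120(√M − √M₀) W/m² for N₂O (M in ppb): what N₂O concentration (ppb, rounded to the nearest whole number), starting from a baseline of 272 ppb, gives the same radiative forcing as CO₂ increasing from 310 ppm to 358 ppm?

CO₂ forcing: 6.30 × ln(358/310) = 6.30 × 0.143961 = 0.90695 W/m².
Set 0.120(√M − √272) = 0.90695: √M = 0.90695/0.120 + √272 = 7.5579 + 16.4924 = 24.0503.
M = (24.0503)² = 578.42 ppb.

M ≈ 578 ppb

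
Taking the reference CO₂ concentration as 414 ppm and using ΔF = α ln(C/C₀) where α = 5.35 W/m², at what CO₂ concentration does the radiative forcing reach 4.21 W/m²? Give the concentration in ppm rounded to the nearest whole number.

C ≈ 909 ppm

Set 5.35 ln(C/414) = 4.21, so ln(C/414) = 4.21/5.35 = 0.78692.
Then C/414 = e^0.78692 = 2.19662, giving C = 414 × 2.19662 = 909.40 ppm.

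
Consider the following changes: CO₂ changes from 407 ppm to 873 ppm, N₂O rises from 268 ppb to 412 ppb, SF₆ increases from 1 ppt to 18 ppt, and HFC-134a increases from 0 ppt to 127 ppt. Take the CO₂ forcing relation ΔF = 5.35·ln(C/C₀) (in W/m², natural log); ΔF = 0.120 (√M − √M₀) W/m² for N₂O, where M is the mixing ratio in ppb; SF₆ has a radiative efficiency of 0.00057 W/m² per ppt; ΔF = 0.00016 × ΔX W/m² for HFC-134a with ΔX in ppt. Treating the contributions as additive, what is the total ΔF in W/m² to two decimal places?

CO₂: 5.35 × ln(873/407) = 5.35 × ln(2.14496) = 5.35 × 0.76312 = 4.0827 W/m².
N₂O: 0.120 × (√412 − √268) = 0.120 × (20.2978 − 16.3707) = 0.120 × 3.9271 = 0.4713 W/m².
SF₆: ΔF = 0.00057 × (18 − 1) = 0.00057 × 17 = 0.0097 W/m².
HFC-134a: ΔF = 0.00016 × (127 − 0) = 0.00016 × 127 = 0.0203 W/m².
Total ΔF = 4.0827 + 0.4713 + 0.0097 + 0.0203 = 4.5840 W/m².

ΔF = 4.58 W/m²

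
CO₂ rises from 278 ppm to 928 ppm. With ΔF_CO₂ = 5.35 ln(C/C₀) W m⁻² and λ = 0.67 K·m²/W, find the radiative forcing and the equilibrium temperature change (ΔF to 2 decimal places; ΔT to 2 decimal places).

CO₂: 5.35 × ln(928/278) = 5.35 × ln(3.33813) = 5.35 × 1.20541 = 6.4489 W/m².
ΔT = λ ΔF = 0.67 × 6.45 = 4.3215 K.

ΔF = 6.45 W/m²; ΔT = 4.32 K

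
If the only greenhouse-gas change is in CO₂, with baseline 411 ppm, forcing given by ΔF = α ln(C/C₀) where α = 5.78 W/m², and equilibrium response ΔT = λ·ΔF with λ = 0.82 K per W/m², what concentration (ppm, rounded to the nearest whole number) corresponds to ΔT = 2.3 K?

C ≈ 668 ppm

Required forcing: ΔF = ΔT/λ = 2.3/0.82 = 2.8049 W/m².
Then ln(C/411) = ΔF/5.78 = 2.8049/5.78 = 0.48528.
So C = 411 × e^0.48528 = 411 × 1.62463 = 667.72 ppm.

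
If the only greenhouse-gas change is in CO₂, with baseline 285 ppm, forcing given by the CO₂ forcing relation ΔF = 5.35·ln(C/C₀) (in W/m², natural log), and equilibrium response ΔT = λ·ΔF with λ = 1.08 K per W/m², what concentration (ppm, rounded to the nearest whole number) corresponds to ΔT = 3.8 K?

Required forcing: ΔF = ΔT/λ = 3.8/1.08 = 3.5185 W/m².
Then ln(C/285) = ΔF/5.35 = 3.5185/5.35 = 0.65766.
So C = 285 × e^0.65766 = 285 × 1.93027 = 550.13 ppm.

C ≈ 550 ppm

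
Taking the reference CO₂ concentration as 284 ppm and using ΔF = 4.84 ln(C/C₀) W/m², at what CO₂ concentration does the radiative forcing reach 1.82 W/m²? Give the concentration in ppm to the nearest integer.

Set 4.84 ln(C/284) = 1.82, so ln(C/284) = 1.82/4.84 = 0.37603.
Then C/284 = e^0.37603 = 1.45649, giving C = 284 × 1.45649 = 413.64 ppm.

C ≈ 414 ppm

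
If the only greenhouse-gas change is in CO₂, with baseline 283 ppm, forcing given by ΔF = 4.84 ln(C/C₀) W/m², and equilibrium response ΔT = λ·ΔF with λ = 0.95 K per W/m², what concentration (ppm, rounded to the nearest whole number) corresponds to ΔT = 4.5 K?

Required forcing: ΔF = ΔT/λ = 4.5/0.95 = 4.7368 W/m².
Then ln(C/283) = ΔF/4.84 = 4.7368/4.84 = 0.97868.
So C = 283 × e^0.97868 = 283 × 2.66094 = 753.05 ppm.

C ≈ 753 ppm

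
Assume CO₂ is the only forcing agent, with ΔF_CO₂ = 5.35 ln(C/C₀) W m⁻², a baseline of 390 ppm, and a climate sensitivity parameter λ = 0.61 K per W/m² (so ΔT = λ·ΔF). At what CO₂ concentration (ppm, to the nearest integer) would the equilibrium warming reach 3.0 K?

Required forcing: ΔF = ΔT/λ = 3.0/0.61 = 4.9180 W/m².
Then ln(C/390) = ΔF/5.35 = 4.9180/5.35 = 0.91925.
So C = 390 × e^0.91925 = 390 × 2.50741 = 977.89 ppm.

C ≈ 978 ppm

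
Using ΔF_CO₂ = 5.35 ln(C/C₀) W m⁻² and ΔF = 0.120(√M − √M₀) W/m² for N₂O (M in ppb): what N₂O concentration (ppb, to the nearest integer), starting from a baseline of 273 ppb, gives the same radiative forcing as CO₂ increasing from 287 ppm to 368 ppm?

M ≈ 762 ppb

CO₂ forcing: 5.35 × ln(368/287) = 5.35 × 0.248601 = 1.33002 W/m².
Set 0.120(√M − √273) = 1.33002: √M = 1.33002/0.120 + √273 = 11.0835 + 16.5227 = 27.6062.
M = (27.6062)² = 762.10 ppb.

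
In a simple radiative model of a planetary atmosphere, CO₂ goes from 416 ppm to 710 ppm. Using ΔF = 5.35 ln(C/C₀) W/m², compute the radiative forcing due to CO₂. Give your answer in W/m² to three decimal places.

ΔF = 2.860 W/m²

CO₂ absorption bands are partially saturated, so forcing scales with the logarithm of the concentration ratio.
CO₂: 5.35 × ln(710/416) = 5.35 × ln(1.70673) = 5.35 × 0.53458 = 2.8600 W/m².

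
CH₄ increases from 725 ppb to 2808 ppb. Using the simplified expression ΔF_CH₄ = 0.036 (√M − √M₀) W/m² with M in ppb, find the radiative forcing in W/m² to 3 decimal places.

CH₄: 0.036 × (√2808 − √725) = 0.036 × (52.9906 − 26.9258) = 0.036 × 26.0648 = 0.9383 W/m².

ΔF = 0.938 W/m²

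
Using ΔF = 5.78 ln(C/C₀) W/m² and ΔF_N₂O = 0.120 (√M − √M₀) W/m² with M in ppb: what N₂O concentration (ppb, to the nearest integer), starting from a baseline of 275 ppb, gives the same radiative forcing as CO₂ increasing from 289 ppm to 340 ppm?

CO₂ forcing: 5.78 × ln(340/289) = 5.78 × 0.162519 = 0.93936 W/m².
Set 0.120(√M − √275) = 0.93936: √M = 0.93936/0.120 + √275 = 7.8280 + 16.5831 = 24.4111.
M = (24.4111)² = 595.90 ppb.

M ≈ 596 ppb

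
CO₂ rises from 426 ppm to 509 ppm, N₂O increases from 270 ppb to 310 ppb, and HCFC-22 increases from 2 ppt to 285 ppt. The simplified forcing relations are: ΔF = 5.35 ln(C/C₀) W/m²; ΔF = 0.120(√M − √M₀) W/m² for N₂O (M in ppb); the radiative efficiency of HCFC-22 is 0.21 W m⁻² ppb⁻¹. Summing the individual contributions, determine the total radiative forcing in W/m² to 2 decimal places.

ΔF = 1.15 W/m²

CO₂: 5.35 × ln(509/426) = 5.35 × ln(1.19484) = 5.35 × 0.17801 = 0.9524 W/m².
N₂O: 0.120 × (√310 − √270) = 0.120 × (17.6068 − 16.4317) = 0.120 × 1.1751 = 0.1410 W/m².
HCFC-22: Δ = 285 − 2 = 283 ppt = 0.283 ppb; ΔF = 0.21 × 0.283 = 0.0594 W/m².
Total ΔF = 0.9524 + 0.1410 + 0.0594 = 1.1528 W/m².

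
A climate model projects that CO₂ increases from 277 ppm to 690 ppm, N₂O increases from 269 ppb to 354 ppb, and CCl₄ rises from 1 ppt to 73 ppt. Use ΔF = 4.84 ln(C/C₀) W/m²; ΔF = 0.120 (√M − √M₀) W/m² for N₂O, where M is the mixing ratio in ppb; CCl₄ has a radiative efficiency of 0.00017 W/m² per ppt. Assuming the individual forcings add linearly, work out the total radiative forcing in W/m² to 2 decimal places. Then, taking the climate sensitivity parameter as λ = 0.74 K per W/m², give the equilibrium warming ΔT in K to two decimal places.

ΔF = 4.72 W/m²; ΔT = 3.49 K

CO₂: 4.84 × ln(690/277) = 4.84 × ln(2.49097) = 4.84 × 0.91267 = 4.4173 W/m².
N₂O: 0.120 × (√354 − √269) = 0.120 × (18.8149 − 16.4012) = 0.120 × 2.4137 = 0.2896 W/m².
CCl₄: ΔF = 0.00017 × (73 − 1) = 0.00017 × 72 = 0.0122 W/m².
Total ΔF = 4.4173 + 0.2896 + 0.0122 = 4.7191 W/m².
ΔT = λ ΔF = 0.74 × 4.72 = 3.4928 K.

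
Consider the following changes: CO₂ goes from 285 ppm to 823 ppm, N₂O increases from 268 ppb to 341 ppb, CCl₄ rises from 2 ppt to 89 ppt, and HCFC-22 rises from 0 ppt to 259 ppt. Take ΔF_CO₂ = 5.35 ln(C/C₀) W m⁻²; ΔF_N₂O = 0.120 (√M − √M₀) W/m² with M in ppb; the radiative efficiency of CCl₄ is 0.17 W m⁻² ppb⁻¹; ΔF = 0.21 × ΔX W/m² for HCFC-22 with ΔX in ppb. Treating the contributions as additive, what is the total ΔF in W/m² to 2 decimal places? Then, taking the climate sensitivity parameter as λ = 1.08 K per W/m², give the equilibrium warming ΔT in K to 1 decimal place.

ΔF = 5.99 W/m²; ΔT = 6.5 K

CO₂: 5.35 × ln(823/285) = 5.35 × ln(2.88772) = 5.35 × 1.06047 = 5.6735 W/m².
N₂O: 0.120 × (√341 − √268) = 0.120 × (18.4662 − 16.3707) = 0.120 × 2.0955 = 0.2515 W/m².
CCl₄: Δ = 89 − 2 = 87 ppt = 0.087 ppb; ΔF = 0.17 × 0.087 = 0.0148 W/m².
HCFC-22: Δ = 259 − 0 = 259 ppt = 0.259 ppb; ΔF = 0.21 × 0.259 = 0.0544 W/m².
Total ΔF = 5.6735 + 0.2515 + 0.0148 + 0.0544 = 5.9942 W/m².
ΔT = λ ΔF = 1.08 × 5.99 = 6.4692 K.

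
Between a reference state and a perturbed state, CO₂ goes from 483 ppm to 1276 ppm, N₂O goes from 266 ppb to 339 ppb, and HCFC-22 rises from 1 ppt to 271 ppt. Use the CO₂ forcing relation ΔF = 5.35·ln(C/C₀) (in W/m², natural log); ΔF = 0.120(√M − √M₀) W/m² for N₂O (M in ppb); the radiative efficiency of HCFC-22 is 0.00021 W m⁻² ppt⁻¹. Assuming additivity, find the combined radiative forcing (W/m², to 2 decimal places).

CO₂: 5.35 × ln(1276/483) = 5.35 × ln(2.64182) = 5.35 × 0.97147 = 5.1974 W/m².
N₂O: 0.120 × (√339 − √266) = 0.120 × (18.4120 − 16.3095) = 0.120 × 2.1025 = 0.2523 W/m².
HCFC-22: ΔF = 0.00021 × (271 − 1) = 0.00021 × 270 = 0.0567 W/m².
Total ΔF = 5.1974 + 0.2523 + 0.0567 = 5.5064 W/m².

ΔF = 5.51 W/m²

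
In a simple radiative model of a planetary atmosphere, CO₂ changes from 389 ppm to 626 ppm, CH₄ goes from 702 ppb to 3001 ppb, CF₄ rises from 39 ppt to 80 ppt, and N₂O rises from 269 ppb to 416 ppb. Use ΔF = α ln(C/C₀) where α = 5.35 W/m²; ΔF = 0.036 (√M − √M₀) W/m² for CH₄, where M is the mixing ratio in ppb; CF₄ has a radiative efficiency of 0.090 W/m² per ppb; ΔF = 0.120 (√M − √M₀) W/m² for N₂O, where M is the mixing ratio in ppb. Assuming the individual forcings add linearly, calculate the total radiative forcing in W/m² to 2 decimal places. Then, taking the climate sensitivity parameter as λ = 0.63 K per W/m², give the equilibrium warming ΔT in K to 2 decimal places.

ΔF = 4.05 W/m²; ΔT = 2.55 K

CO₂: 5.35 × ln(626/389) = 5.35 × ln(1.60925) = 5.35 × 0.47577 = 2.5454 W/m².
CH₄: 0.036 × (√3001 − √702) = 0.036 × (54.7814 − 26.4953) = 0.036 × 28.2861 = 1.0183 W/m².
CF₄: Δ = 80 − 39 = 41 ppt = 0.041 ppb; ΔF = 0.090 × 0.041 = 0.0037 W/m².
N₂O: 0.120 × (√416 − √269) = 0.120 × (20.3961 − 16.4012) = 0.120 × 3.9949 = 0.4794 W/m².
Total ΔF = 2.5454 + 1.0183 + 0.0037 + 0.4794 = 4.0468 W/m².
ΔT = λ ΔF = 0.63 × 4.05 = 2.5515 K.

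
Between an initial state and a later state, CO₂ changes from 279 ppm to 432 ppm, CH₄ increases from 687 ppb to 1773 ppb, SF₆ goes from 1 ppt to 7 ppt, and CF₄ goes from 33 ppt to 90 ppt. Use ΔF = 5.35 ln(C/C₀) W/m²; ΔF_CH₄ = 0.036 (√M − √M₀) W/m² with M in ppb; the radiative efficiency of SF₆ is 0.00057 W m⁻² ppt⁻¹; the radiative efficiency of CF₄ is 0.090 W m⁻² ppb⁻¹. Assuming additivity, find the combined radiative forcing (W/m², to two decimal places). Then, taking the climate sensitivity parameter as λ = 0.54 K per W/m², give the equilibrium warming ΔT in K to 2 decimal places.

ΔF = 2.92 W/m²; ΔT = 1.58 K

CO₂: 5.35 × ln(432/279) = 5.35 × ln(1.54839) = 5.35 × 0.43722 = 2.3391 W/m².
CH₄: 0.036 × (√1773 − √687) = 0.036 × (42.1070 − 26.2107) = 0.036 × 15.8963 = 0.5723 W/m².
SF₆: ΔF = 0.00057 × (7 − 1) = 0.00057 × 6 = 0.0034 W/m².
CF₄: Δ = 90 − 33 = 57 ppt = 0.057 ppb; ΔF = 0.090 × 0.057 = 0.0051 W/m².
Total ΔF = 2.3391 + 0.5723 + 0.0034 + 0.0051 = 2.9199 W/m².
ΔT = λ ΔF = 0.54 × 2.92 = 1.5768 K.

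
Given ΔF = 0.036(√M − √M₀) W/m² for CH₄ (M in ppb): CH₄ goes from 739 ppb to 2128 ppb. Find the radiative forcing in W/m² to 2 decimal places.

CH₄: 0.036 × (√2128 − √739) = 0.036 × (46.1303 − 27.1846) = 0.036 × 18.9457 = 0.6820 W/m².

ΔF = 0.68 W/m²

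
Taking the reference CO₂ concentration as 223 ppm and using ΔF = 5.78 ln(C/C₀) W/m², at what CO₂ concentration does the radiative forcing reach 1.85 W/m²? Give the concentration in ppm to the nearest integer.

C ≈ 307 ppm

Set 5.78 ln(C/223) = 1.85, so ln(C/223) = 1.85/5.78 = 0.32007.
Then C/223 = e^0.32007 = 1.37722, giving C = 223 × 1.37722 = 307.12 ppm.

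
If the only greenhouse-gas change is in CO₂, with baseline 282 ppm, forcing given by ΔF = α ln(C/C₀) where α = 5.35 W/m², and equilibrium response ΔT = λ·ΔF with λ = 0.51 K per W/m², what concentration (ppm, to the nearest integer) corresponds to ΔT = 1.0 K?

C ≈ 407 ppm

Required forcing: ΔF = ΔT/λ = 1.0/0.51 = 1.9608 W/m².
Then ln(C/282) = ΔF/5.35 = 1.9608/5.35 = 0.36650.
So C = 282 × e^0.36650 = 282 × 1.44268 = 406.84 ppm.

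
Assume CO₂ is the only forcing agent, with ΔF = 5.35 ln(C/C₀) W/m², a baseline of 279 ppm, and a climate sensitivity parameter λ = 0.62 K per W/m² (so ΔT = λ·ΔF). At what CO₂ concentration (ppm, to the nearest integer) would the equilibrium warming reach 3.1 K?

C ≈ 710 ppm

Required forcing: ΔF = ΔT/λ = 3.1/0.62 = 5.0000 W/m².
Then ln(C/279) = ΔF/5.35 = 5.0000/5.35 = 0.93458.
So C = 279 × e^0.93458 = 279 × 2.54614 = 710.37 ppm.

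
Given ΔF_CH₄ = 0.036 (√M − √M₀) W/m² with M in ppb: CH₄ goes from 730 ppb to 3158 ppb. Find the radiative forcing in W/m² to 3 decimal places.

ΔF = 1.050 W/m²

CH₄: 0.036 × (√3158 − √730) = 0.036 × (56.1961 − 27.0185) = 0.036 × 29.1776 = 1.0504 W/m².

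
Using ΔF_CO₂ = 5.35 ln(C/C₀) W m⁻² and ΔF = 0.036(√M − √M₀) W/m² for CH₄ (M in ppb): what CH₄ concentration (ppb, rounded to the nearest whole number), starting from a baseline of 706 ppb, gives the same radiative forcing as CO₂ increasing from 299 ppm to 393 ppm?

CO₂ forcing: 5.35 × ln(393/299) = 5.35 × 0.273366 = 1.46251 W/m².
Set 0.036(√M − √706) = 1.46251: √M = 1.46251/0.036 + √706 = 40.6253 + 26.5707 = 67.1960.
M = (67.1960)² = 4515.30 ppb.

M ≈ 4515 ppb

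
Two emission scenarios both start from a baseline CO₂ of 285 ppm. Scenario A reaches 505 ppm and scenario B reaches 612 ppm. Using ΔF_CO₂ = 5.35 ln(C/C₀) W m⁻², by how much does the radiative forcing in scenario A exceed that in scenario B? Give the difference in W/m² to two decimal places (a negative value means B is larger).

ΔF_A = 5.35 ln(505/285) = 5.35 × 0.57207 = 3.0606 W/m².
ΔF_B = 5.35 ln(612/285) = 5.35 × 0.76424 = 4.0887 W/m².
Difference: 3.0606 − 4.0887 = -1.0281 W/m².
(Equivalently, ΔF_A − ΔF_B = 5.35 ln(505/612) = 5.35 × -0.19217 = -1.0281 W/m².)

ΔF_A − ΔF_B = -1.03 W/m²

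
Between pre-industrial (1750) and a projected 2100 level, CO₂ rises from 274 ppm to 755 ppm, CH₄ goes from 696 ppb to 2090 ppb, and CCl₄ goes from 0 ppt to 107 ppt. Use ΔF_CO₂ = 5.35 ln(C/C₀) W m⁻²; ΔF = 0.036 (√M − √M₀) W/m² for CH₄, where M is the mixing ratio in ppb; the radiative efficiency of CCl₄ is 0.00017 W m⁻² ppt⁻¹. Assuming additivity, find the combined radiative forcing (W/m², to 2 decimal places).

ΔF = 6.14 W/m²

CO₂: 5.35 × ln(755/274) = 5.35 × ln(2.75547) = 5.35 × 1.01359 = 5.4227 W/m².
CH₄: 0.036 × (√2090 − √696) = 0.036 × (45.7165 − 26.3818) = 0.036 × 19.3347 = 0.6960 W/m².
CCl₄: ΔF = 0.00017 × (107 − 0) = 0.00017 × 107 = 0.0182 W/m².
Total ΔF = 5.4227 + 0.6960 + 0.0182 = 6.1369 W/m².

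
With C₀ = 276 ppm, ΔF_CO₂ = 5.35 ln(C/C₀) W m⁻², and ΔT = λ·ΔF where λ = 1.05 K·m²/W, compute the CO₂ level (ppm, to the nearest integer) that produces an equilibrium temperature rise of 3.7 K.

C ≈ 533 ppm

Required forcing: ΔF = ΔT/λ = 3.7/1.05 = 3.5238 W/m².
Then ln(C/276) = ΔF/5.35 = 3.5238/5.35 = 0.65865.
So C = 276 × e^0.65865 = 276 × 1.93218 = 533.28 ppm.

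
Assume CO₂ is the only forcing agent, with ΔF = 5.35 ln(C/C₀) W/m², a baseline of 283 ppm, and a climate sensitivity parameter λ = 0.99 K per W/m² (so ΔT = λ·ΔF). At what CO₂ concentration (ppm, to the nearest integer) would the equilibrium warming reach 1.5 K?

C ≈ 376 ppm

Required forcing: ΔF = ΔT/λ = 1.5/0.99 = 1.5152 W/m².
Then ln(C/283) = ΔF/5.35 = 1.5152/5.35 = 0.28321.
So C = 283 × e^0.28321 = 283 × 1.32738 = 375.65 ppm.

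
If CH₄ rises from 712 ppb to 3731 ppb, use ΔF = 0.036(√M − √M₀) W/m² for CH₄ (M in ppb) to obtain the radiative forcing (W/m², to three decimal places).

ΔF = 1.238 W/m²

CH₄: 0.036 × (√3731 − √712) = 0.036 × (61.0819 − 26.6833) = 0.036 × 34.3986 = 1.2383 W/m².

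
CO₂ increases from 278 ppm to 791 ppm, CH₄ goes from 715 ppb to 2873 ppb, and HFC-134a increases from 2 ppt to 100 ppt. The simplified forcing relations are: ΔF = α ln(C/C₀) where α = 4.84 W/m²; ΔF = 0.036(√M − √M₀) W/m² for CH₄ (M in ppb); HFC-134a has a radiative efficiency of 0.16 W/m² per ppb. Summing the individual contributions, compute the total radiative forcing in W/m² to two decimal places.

ΔF = 6.04 W/m²

CO₂: 4.84 × ln(791/278) = 4.84 × ln(2.84532) = 4.84 × 1.04568 = 5.0611 W/m².
CH₄: 0.036 × (√2873 − √715) = 0.036 × (53.6004 − 26.7395) = 0.036 × 26.8609 = 0.9670 W/m².
HFC-134a: Δ = 100 − 2 = 98 ppt = 0.098 ppb; ΔF = 0.16 × 0.098 = 0.0157 W/m².
Total ΔF = 5.0611 + 0.9670 + 0.0157 = 6.0438 W/m².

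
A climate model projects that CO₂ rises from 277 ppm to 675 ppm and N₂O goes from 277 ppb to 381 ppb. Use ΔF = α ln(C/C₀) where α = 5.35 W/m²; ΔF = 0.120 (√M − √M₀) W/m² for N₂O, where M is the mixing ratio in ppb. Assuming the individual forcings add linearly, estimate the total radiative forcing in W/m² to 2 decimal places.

CO₂: 5.35 × ln(675/277) = 5.35 × ln(2.43682) = 5.35 × 0.89069 = 4.7652 W/m².
N₂O: 0.120 × (√381 − √277) = 0.120 × (19.5192 − 16.6433) = 0.120 × 2.8759 = 0.3451 W/m².
Total ΔF = 4.7652 + 0.3451 = 5.1103 W/m².

ΔF = 5.11 W/m²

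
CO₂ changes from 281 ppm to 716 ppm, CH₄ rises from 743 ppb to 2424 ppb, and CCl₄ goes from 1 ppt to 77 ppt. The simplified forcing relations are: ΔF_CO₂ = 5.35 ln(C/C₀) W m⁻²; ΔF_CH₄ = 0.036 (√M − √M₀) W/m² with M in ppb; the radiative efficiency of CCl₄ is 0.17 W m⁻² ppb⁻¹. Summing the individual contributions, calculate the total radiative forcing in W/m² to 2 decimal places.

CO₂: 5.35 × ln(716/281) = 5.35 × ln(2.54804) = 5.35 × 0.93532 = 5.0040 W/m².
CH₄: 0.036 × (√2424 − √743) = 0.036 × (49.2341 − 27.2580) = 0.036 × 21.9761 = 0.7911 W/m².
CCl₄: Δ = 77 − 1 = 76 ppt = 0.076 ppb; ΔF = 0.17 × 0.076 = 0.0129 W/m².
Total ΔF = 5.0040 + 0.7911 + 0.0129 = 5.8080 W/m².

ΔF = 5.81 W/m²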